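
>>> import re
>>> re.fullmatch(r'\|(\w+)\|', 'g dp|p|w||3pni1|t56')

None

`re.fullmatch` is like wrapping the pattern in `^…$` (in single-line mode).
Here the string isn't matched end-to-end, so the call returns None.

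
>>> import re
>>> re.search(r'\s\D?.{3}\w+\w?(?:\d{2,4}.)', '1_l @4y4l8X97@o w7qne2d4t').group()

The match spans [3:14] → ' @4y4l8X97@'.

' @4y4l8X97@'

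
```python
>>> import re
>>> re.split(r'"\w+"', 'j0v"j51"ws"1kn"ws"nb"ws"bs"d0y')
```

Matches to split on: at [3:8] → '"j51"'; at [10:15] → '"1kn"'; at [17:21] → '"nb"'; at [23:27] → '"bs"'.
`split` removes every match and returns the 5 fragments in between.

['j0v', 'ws', 'ws', 'ws', 'd0y']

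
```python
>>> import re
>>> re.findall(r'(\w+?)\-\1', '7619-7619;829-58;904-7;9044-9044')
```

['7619', '9044']

`\1` is not a pattern — it's the concrete string captured by group 1, re-applied verbatim.
One capturing group, so `findall` returns just the captured substring from each match — 2 in all.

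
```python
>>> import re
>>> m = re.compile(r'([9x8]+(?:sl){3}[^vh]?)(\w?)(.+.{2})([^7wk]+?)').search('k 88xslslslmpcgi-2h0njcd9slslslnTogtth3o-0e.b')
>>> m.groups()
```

('88xslslslm', 'p', 'cgi-2h0njcd9slslslnTogtth3o-0e.', 'b')

The pattern matches one or more of one of [9x8], then the literal 'sl' repeated 3 times, then optionally any character except [vh] (captured); then optionally a word character (captured); then one or more of any character, then exactly 2 of any character (captured); then one or more of any character except [7wk] (lazy) (captured).
`re.search` scans for the first position where the pattern succeeds.
The match spans [2:45] → '88xslslslmpcgi-2h0njcd9slslslnTogtth3o-0e.b'.
Captured: group 1 = '88xslslslm', group 2 = 'p', group 3 = 'cgi-2h0njcd9slslslnTogtth3o-0e.', group 4 = 'b'.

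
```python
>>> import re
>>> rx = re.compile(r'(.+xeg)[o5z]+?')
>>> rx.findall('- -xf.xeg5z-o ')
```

['- -xf.xeg']

With a single group, `findall` returns only what that group captured — 1 item.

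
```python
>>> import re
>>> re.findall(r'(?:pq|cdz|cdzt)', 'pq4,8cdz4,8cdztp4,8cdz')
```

['pq', 'cdz', 'cdz', 'cdz']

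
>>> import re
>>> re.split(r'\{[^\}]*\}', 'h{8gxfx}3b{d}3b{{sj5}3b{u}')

['h', '3b', '3b', '3b', '']

Matches to split on: at [1:8] → '{8gxfx}'; at [10:13] → '{d}'; at [15:21] → '{{sj5}'; at [23:26] → '{u}'.
Each match becomes a cut point; 5 segments remain.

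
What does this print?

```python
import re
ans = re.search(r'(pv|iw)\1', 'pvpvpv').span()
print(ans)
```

`\1` is not a pattern — it's the concrete string captured by group 1, re-applied verbatim.
`re.search` scans for the first position where the pattern succeeds.
The match spans [0:4] → 'pvpv'.
Captured: group 1 = 'pv'.

(0, 4)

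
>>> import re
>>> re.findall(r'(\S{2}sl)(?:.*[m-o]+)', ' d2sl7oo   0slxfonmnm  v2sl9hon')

Pattern: exactly 2 of a non-whitespace character, then the literal 'sl' (captured); then zero or more of any character, then one or more of a character in [m-o] (non-capturing group).
One capturing group, so `findall` returns just the captured substring from the one match — 1 in all.

['d2sl']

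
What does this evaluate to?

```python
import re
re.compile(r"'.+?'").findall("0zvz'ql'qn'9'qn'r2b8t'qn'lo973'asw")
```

["'ql'", "'9'", "'r2b8t'", "'lo973'"]

A `+?`/`*?`/`{m,n}?` starts at its minimum and grows only as far as needed for what follows to match.
Matches: at [4:8] → "'ql'"; at [10:13] → "'9'"; at [15:22] → "'r2b8t'"; at [24:31] → "'lo973'".
No capturing groups, so `findall` returns the 4 full match strings.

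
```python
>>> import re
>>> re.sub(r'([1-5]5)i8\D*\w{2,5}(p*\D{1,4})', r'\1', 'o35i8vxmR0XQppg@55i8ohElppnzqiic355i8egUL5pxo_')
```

Pattern: a character in [1-5], then the literal '5' (captured); then the literal 'i8', then zero or more of a non-digit, then 2 to 5 of a word character; then zero or more of the literal 'p', then 1 to 4 of a non-digit (captured).
`\1` in the replacement pulls in group 1's text for each match.

'o35555pxo_'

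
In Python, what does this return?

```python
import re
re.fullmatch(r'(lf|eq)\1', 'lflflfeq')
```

`re.fullmatch` is like wrapping the pattern in `^…$` (in single-line mode).
Here the pattern can't cover the whole string, so the call returns None.

None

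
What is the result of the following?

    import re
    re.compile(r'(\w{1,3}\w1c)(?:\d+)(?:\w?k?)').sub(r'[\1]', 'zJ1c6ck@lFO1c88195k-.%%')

Each match is replaced using the text its own group 1 captured.

'[zJ1c]@[lFO1c]-.%%'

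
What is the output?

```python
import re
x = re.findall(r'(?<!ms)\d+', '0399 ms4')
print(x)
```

The negative lookahead/lookbehind blocks any match where the forbidden context is present.
Scanning left to right: at [0:4] → '0399'.
Since nothing is captured, `findall` lists the 1 matched substring directly.

['0399']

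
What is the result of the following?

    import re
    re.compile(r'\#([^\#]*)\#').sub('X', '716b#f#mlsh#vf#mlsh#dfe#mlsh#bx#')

'716bXmlshXmlshXmlshX'

`sub` substitutes 'X' at each match site.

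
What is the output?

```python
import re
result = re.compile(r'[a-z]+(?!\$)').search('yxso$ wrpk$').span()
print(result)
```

(0, 3)

`(?!…)`/`(?<!…)` only lets a position through if the neighbouring text does NOT match; no characters are consumed.
`re.search` scans for the first position where the pattern succeeds.
The match spans [0:3] → 'yxs'.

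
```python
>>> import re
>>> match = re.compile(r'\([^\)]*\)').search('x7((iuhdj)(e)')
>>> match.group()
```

'((iuhdj)'

The match spans [2:10] → '((iuhdj)'.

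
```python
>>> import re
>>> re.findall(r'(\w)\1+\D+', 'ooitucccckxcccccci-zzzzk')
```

['o']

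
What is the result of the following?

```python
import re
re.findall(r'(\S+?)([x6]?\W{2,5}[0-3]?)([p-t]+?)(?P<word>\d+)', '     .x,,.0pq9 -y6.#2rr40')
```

The pattern matches one or more of a non-whitespace character (lazy) (captured); then optionally one of [x6], then 2 to 5 of a non-word character, then optionally a character in [0-3] (captured); then one or more of a character in [p-t] (lazy) (captured); then one or more of a digit (captured as 'word').
Matches: at [5:14] match '.x,,.0pq9', groups = ('.', 'x,,.0', 'pq', '9'); at [15:25] match '-y6.#2rr40', groups = ('-y', '6.#2', 'rr', '40').
4 groups means each result is a tuple of 4 captured strings — 2 here.

[('.', 'x,,.0', 'pq', '9'), ('-y', '6.#2', 'rr', '40')]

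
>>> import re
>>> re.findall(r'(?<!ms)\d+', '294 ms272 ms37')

['294', '72', '7']

Because the assertion is negative and zero-width, positions next to the forbidden text are skipped.
`findall` yields the raw match text (3 of them) because the pattern has no groups.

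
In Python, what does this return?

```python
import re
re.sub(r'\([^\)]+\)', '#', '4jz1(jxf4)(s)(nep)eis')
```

'4jz1###eis'

Each match is replaced by '#'.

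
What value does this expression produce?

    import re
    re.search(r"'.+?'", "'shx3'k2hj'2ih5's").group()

"'shx3'"

The `?` after the quantifier makes it lazy — it takes as little as possible before letting the rest of the pattern try.
The match spans [0:6] → "'shx3'".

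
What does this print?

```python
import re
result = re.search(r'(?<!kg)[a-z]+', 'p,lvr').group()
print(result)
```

A negative assertion filters positions out without eating any characters.
Unlike `match`, `search` isn't anchored — it looks for the pattern anywhere in the string.
The match spans [0:1] → 'p'.

p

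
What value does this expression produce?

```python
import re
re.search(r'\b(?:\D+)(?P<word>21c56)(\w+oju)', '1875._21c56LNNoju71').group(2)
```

'LNNoju'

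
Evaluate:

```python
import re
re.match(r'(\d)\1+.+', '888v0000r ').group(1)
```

'8'

The backreference `\1` re-matches whatever the first group consumed, character for character.
With `match`, the pattern is implicitly anchored at the beginning.
The match spans [0:10] → '888v0000r '.
Captured: group 1 = '8'.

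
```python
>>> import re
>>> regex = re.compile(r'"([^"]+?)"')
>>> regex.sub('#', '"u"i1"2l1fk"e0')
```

'#i1#e0'

Matches: at [0:3] → '"u"'; at [5:12] → '"2l1fk"'.
Every occurrence is swapped for '#'.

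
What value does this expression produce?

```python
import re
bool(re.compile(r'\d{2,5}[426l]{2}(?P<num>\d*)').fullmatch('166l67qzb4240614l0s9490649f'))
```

Pattern: 2 to 5 of a digit, then exactly 2 of one of [426l]; then zero or more of a digit (captured as 'num').
For `fullmatch`, every character of the input must be accounted for by the pattern.
Here there's no way to consume every character, so the call returns None, and `bool(None)` is False.

False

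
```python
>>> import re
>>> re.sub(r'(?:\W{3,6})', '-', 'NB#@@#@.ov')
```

'NB-ov'

This matches 3 to 6 of a non-word character (non-capturing group).
Matches: at [2:8] → '#@@#@.'.
Every occurrence is swapped for '-'.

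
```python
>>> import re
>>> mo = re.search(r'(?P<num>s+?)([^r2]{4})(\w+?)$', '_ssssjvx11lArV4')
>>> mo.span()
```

(1, 15)

The pattern matches one or more of a literal 's' (lazy) (captured as 'num'); then exactly 4 of any character except [r2] (captured); then one or more of a word character (lazy) (captured); then anchored at the end.
The match spans [1:15] → 'ssssjvx11lArV4'.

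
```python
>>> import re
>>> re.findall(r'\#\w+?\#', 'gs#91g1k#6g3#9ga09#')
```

Scanning left to right: at [2:9] → '#91g1k#'; at [12:19] → '#9ga09#'.
No capturing groups, so `findall` returns the 2 full match strings.

['#91g1k#', '#9ga09#']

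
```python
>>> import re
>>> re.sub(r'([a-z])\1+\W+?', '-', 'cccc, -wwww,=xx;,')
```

'- --=-,'

`\1` has to match the exact text group 1 already captured.
`sub` substitutes '-' at each match site.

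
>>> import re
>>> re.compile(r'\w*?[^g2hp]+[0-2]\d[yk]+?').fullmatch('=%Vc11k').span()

(0, 7)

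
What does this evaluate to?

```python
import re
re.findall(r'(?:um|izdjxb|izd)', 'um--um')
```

Scanning left to right: at [0:2] → 'um'; at [4:6] → 'um'.
Since nothing is captured, `findall` lists the 2 matched substrings directly.

['um', 'um']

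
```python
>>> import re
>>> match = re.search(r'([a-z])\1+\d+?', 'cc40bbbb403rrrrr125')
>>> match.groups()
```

('c',)

The match spans [0:3] → 'cc4'.
Captured: group 1 = 'c'.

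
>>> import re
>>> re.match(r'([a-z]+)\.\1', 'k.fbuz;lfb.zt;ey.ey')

`re.match` only tries the pattern at the start of the string.
Here the pattern fails at index 0, so the call returns None.

None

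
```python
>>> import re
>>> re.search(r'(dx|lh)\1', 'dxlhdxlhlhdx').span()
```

`\1` is not a pattern — it's the concrete string captured by group 1, re-applied verbatim.
The match spans [6:10] → 'lhlh'.

(6, 10)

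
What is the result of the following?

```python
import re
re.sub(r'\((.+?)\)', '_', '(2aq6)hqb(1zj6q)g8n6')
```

'_hqb_g8n6'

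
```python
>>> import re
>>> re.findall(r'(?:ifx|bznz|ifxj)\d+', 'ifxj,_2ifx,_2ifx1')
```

Matches: at [13:17] → 'ifx1'.
`findall` yields the raw match text (1 of them) because the pattern has no groups.

['ifx1']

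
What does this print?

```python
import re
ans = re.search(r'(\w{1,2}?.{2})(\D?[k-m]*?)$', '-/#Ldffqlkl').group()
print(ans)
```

Ldffqlkl

The pattern matches 1 to 2 of a word character (lazy), then exactly 2 of any character (captured); then optionally a non-digit, then zero or more of a character in [k-m] (lazy) (captured); then anchored at the end.
Unlike `match`, `search` isn't anchored — it looks for the pattern anywhere in the string.
The match spans [3:11] → 'Ldffqlkl'.
Captured: group 1 = 'Ldff', group 2 = 'qlkl'.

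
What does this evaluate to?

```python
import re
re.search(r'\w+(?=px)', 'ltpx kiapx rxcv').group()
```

'lt'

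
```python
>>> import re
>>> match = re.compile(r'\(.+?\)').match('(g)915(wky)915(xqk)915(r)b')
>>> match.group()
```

'(g)'

With the lazy modifier that quantifier settles for the fewest repetitions that let the rest of the pattern succeed (the atoms after it are unaffected and can still be greedy).
`re.match` only tries the pattern at the start of the string.
The match spans [0:3] → '(g)'.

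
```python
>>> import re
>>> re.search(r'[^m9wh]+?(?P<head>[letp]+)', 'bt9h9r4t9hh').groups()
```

('t',)

The match spans [0:2] → 'bt'.
Captured: group 1 = 't'.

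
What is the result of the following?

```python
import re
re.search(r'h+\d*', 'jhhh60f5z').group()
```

'hhh60'

The match spans [1:6] → 'hhh60'.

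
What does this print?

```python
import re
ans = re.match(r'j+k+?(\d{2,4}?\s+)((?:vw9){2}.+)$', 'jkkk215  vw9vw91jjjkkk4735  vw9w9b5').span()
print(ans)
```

(0, 35)

`re.match` won't scan ahead — the pattern has to work from the very first character.
The match spans [0:35] → 'jkkk215  vw9vw91jjjkkk4735  vw9w9b5'.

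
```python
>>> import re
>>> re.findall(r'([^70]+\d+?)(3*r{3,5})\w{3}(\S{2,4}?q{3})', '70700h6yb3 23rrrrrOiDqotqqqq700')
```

[('h6yb3 23', 'rrrrr', 'qotqqq')]

The pattern matches one or more of any character except [70], then one or more of a digit (lazy) (captured); then zero or more of the literal '3', then 3 to 5 of a literal 'r' (captured); then exactly 3 of a word character; then 2 to 4 of a non-whitespace character (lazy), then exactly 3 of a literal 'q' (captured).
With the lazy modifier that quantifier settles for the fewest repetitions that let the rest of the pattern succeed (the atoms after it are unaffected and can still be greedy).
Walking the string: at [5:27] match 'h6yb3 23rrrrrOiDqotqqq', groups = ('h6yb3 23', 'rrrrr', 'qotqqq').
`findall` packs the 3 group values into a tuple for every match.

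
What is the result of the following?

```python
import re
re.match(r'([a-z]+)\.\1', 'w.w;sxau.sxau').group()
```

'w.w'

After group 1 captures some text, `\1` only succeeds where that same text appears again.
With `match`, the pattern is implicitly anchored at the beginning.
The match spans [0:3] → 'w.w'.
Captured: group 1 = 'w'.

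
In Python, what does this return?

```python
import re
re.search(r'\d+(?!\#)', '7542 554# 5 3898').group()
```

'7542'

`(?!…)`/`(?<!…)` only lets a position through if the neighbouring text does NOT match; no characters are consumed.
The match spans [0:4] → '7542'.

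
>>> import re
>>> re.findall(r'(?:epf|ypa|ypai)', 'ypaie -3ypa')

The regex engine tests alternatives in the order written; an earlier branch that matches wins even if a later one would match more.
Matches: at [0:3] → 'ypa'; at [8:11] → 'ypa'.
With no groups in the pattern, `findall` gives back each whole match — 2 here.

['ypa', 'ypa']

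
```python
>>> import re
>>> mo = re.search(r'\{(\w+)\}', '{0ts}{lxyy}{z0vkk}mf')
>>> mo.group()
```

'{0ts}'

`search` walks the string left to right and returns the first match it finds.
The match spans [0:5] → '{0ts}'.
Captured: group 1 = '0ts'.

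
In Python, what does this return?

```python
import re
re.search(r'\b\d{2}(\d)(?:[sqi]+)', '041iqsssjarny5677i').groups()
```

('1',)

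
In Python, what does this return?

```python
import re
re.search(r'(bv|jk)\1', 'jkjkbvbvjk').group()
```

'jkjk'

`\1` is not a pattern — it's the concrete string captured by group 1, re-applied verbatim.
`search` walks the string left to right and returns the first match it finds.
The match spans [0:4] → 'jkjk'.
Captured: group 1 = 'jk'.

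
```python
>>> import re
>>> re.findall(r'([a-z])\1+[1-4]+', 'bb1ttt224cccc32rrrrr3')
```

`\1` has to match the exact text group 1 already captured.
Walking the string: at [0:3] match 'bb1', group 1 = 'b'; at [3:9] match 'ttt224', group 1 = 't'; at [9:15] match 'cccc32', group 1 = 'c'; at [15:21] match 'rrrrr3', group 1 = 'r'.
`findall` collects group 1 from each match (4 total).

['b', 't', 'c', 'r']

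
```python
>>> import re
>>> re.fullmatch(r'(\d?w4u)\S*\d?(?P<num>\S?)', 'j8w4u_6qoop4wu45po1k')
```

The pattern matches optionally a digit, then the literal 'w4u' (captured); then zero or more of a non-whitespace character, then optionally a digit; then optionally a non-whitespace character (captured as 'num').
`re.fullmatch` is like wrapping the pattern in `^…$` (in single-line mode).
Here the string isn't matched end-to-end, so the call returns None.

None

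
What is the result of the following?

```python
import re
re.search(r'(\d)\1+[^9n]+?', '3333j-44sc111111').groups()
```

('3',)

`\1` is not a pattern — it's the concrete string captured by group 1, re-applied verbatim.
`re.search` tries every starting position until one works.
The match spans [0:5] → '3333j'.
Captured: group 1 = '3'.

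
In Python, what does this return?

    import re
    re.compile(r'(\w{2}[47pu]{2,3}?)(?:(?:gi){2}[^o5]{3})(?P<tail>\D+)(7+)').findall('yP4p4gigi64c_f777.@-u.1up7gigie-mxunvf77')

Pattern: exactly 2 of a word character, then 2 to 3 of one of [47pu] (lazy) (captured); then the literal 'gi' repeated 2 times, then exactly 3 of any character except [o5] (non-capturing group); then one or more of a non-digit (captured as 'tail'); then one or more of a literal '7' (captured).
Matches: at [0:17] match 'yP4p4gigi64c_f777', groups = ('yP4p4', '_f', '777'); at [22:40] match '1up7gigie-mxunvf77', groups = ('1up7', 'xunvf', '77').
Multiple groups make `findall` return tuples — one 3-tuple for each match.

[('yP4p4', '_f', '777'), ('1up7', 'xunvf', '77')]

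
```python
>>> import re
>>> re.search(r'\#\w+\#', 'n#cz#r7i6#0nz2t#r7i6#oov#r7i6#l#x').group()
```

'#cz#'

The match spans [1:5] → '#cz#'.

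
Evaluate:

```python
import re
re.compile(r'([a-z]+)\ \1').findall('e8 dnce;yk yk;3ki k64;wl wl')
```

`\1` has to match the exact text group 1 already captured.
`findall` collects group 1 from each match (2 total).

['yk', 'wl']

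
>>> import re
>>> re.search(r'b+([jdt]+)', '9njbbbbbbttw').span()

Pattern: one or more of a literal 'b'; then one or more of one of [jdt] (captured).
`search` walks the string left to right and returns the first match it finds.
The match spans [3:11] → 'bbbbbbtt'.
Captured: group 1 = 'tt'.

(3, 11)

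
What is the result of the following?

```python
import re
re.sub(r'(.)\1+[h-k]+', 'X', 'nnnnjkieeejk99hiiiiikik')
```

'XXX'

`\1` is not a pattern — it's the concrete string captured by group 1, re-applied verbatim.
`sub` substitutes 'X' at each match site.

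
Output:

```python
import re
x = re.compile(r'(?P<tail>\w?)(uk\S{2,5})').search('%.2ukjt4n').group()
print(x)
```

2ukjt4n

Pattern: optionally a word character (captured as 'tail'); then the literal 'uk', then 2 to 5 of a non-whitespace character (captured).
The match spans [2:9] → '2ukjt4n'.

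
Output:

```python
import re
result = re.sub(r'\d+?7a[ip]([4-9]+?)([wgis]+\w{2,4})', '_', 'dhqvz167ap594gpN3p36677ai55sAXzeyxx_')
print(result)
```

dhqvz__yxx_

The pattern matches one or more of a digit (lazy); then the literal '7a', then one of [ip]; then one or more of a character in [4-9] (lazy) (captured); then one or more of one of [wgis], then 2 to 4 of a word character (captured).
Each match is replaced by '_'.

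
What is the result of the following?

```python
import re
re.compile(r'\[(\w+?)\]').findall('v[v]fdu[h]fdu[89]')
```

Scanning left to right: at [1:4] match '[v]', group 1 = 'v'; at [7:10] match '[h]', group 1 = 'h'; at [13:17] match '[89]', group 1 = '89'.
`findall` collects group 1 from each match (3 total).

['v', 'h', '89']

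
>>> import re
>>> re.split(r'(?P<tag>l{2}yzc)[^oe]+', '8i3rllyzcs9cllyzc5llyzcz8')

['8i3r', 'llyzc', '']

Pattern: exactly 2 of the literal 'l', then the literal 'yzc' (captured as 'tag'); then one or more of any character except [oe].
Matches to split on: at [4:25] → 'llyzcs9cllyzc5llyzcz8'.
Because the pattern has a capturing group, `split` also inserts each captured text between the pieces.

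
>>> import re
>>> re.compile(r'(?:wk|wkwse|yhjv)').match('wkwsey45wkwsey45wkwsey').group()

'wk'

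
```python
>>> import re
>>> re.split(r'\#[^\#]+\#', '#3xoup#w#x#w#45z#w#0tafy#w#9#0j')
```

The string is cut at each match, leaving 6 pieces.

['', 'w', 'w', 'w', 'w', '0j']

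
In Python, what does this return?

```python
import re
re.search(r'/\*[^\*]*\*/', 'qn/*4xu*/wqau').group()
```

'/*4xu*/'

`re.search` tries every starting position until one works.
The match spans [2:9] → '/*4xu*/'.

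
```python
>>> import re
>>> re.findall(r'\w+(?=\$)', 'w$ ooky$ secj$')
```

The lookaround is zero-width — it requires the adjacent text to match without consuming it, so the asserted text isn't part of the match.
Walking the string: at [0:1] → 'w'; at [3:7] → 'ooky'; at [9:13] → 'secj'.
`findall` yields the raw match text (3 of them) because the pattern has no groups.

['w', 'ooky', 'secj']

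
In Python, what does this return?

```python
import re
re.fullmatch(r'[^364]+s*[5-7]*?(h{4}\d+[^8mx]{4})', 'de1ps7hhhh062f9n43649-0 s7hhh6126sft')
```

None

For `fullmatch`, every character of the input must be accounted for by the pattern.
Here the pattern can't cover the whole string, so the call returns None.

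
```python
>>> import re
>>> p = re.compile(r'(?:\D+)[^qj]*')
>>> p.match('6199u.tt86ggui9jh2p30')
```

None

The pattern matches one or more of a non-digit (non-capturing group); then zero or more of any character except [qj].
With `match`, the pattern is implicitly anchored at the beginning.
Here the pattern fails at index 0, so the call returns None.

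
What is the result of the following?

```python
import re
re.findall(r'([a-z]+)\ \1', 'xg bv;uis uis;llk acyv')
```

['uis']

The backreference `\1` re-matches whatever the first group consumed, character for character.
Matches: at [6:13] match 'uis uis', group 1 = 'uis'.
Because there's exactly one group, `findall` drops the full match and keeps group 1 from the one hit.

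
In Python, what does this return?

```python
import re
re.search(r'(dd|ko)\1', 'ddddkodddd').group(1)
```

A backreference is literal: `\1` must see the identical characters the first group matched.
`re.search` scans for the first position where the pattern succeeds.
The match spans [0:4] → 'dddd'.
Captured: group 1 = 'dd'.

'dd'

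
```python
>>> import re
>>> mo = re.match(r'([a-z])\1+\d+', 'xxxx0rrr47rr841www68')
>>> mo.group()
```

`\1` is not a pattern — it's the concrete string captured by group 1, re-applied verbatim.
With `match`, the pattern is implicitly anchored at the beginning.
The match spans [0:5] → 'xxxx0'.
Captured: group 1 = 'x'.

'xxxx0'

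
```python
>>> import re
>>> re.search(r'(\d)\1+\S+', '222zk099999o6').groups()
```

The match spans [0:13] → '222zk099999o6'.
Captured: group 1 = '2'.

('2',)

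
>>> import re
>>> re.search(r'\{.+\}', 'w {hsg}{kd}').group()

'{hsg}{kd}'

`re.search` tries every starting position until one works.
The match spans [2:11] → '{hsg}{kd}'.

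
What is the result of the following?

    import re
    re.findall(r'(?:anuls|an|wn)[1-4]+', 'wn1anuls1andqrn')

['wn1', 'anuls1']

With no groups in the pattern, `findall` gives back each whole match — 2 here.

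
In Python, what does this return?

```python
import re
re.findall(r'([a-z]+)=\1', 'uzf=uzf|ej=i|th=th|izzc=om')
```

['uzf', 'th']

A backreference is literal: `\1` must see the identical characters the first group matched.
Matches: at [0:7] match 'uzf=uzf', group 1 = 'uzf'; at [13:18] match 'th=th', group 1 = 'th'.
With a single group, `findall` returns only what that group captured — 2 items.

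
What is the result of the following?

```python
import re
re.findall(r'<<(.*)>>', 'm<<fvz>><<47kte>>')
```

With a single group, `findall` returns only what that group captured — 1 item.

['fvz>><<47kte']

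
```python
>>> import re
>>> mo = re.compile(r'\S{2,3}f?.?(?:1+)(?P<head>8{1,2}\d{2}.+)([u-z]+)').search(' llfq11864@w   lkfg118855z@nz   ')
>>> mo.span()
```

This matches 2 to 3 of a non-whitespace character, then optionally the literal 'f', then optionally any character; then one or more of a literal '1' (non-capturing group); then 1 to 2 of a literal '8', then exactly 2 of a digit, then one or more of any character (captured as 'head'); then one or more of a character in [u-z] (captured).
`re.search` tries every starting position until one works.
The match spans [1:29] → 'llfq11864@w   lkfg118855z@nz'.
Captured: group 1 = '864@w   lkfg118855z@n', group 2 = 'z'.

(1, 29)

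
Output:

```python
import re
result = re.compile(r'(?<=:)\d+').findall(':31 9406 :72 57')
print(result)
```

['31', '72']

Because the assertion is zero-width, the text it checks is not consumed and won't appear in the result.
Matches: at [1:3] → '31'; at [10:12] → '72'.
Since nothing is captured, `findall` lists the 2 matched substrings directly.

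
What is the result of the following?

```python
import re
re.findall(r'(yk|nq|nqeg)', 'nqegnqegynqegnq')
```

['nq', 'nq', 'nq', 'nq']

Alternation tries branches left to right and keeps the first one that lets the overall match succeed at that position.
With a single group, `findall` returns only what that group captured — 4 items.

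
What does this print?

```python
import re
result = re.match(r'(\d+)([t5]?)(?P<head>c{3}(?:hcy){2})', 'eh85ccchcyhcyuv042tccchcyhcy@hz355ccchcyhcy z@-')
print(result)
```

None

This matches one or more of a digit (captured); then optionally one of [t5] (captured); then exactly 3 of the literal 'c', then the literal 'hcy' repeated 2 times (captured as 'head').
`re.match` won't scan ahead — the pattern has to work from the very first character.
Here position 0 doesn't satisfy it, so the call returns None.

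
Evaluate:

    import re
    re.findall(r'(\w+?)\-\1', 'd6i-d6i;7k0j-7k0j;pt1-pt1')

['d6i', '7k0j', 'pt1']

The backreference `\1` re-matches whatever the first group consumed, character for character.
Walking the string: at [0:7] match 'd6i-d6i', group 1 = 'd6i'; at [8:17] match '7k0j-7k0j', group 1 = '7k0j'; at [18:25] match 'pt1-pt1', group 1 = 'pt1'.
`findall` collects group 1 from each match (3 total).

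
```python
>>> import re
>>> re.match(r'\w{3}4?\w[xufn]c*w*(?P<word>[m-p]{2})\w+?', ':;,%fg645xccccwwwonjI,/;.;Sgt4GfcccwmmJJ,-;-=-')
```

None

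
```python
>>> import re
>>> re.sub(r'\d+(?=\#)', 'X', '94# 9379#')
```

'X# X#'

Lookahead/lookbehind check context without consuming it, so the matched span excludes the asserted characters.
`sub` substitutes 'X' at each match site.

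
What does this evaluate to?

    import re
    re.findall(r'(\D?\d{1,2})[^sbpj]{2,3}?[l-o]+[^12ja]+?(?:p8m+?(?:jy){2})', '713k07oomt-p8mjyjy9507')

The pattern matches optionally a non-digit, then 1 to 2 of a digit (captured); then 2 to 3 of any character except [sbpj] (lazy), then one or more of a character in [l-o], then one or more of any character except [12ja] (lazy); then the literal 'p8', then one or more of the literal 'm' (lazy), then the literal 'jy' repeated 2 times (non-capturing group).
Matches: at [1:18] match '13k07oomt-p8mjyjy', group 1 = '13'.
Because there's exactly one group, `findall` drops the full match and keeps group 1 from the one hit.

['13']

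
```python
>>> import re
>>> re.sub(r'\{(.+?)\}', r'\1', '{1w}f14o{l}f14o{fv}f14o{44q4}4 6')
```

With the lazy modifier that quantifier settles for the fewest repetitions that let the rest of the pattern succeed (the atoms after it are unaffected and can still be greedy).
Matches: at [0:4] → '{1w}'; at [8:11] → '{l}'; at [15:19] → '{fv}'; at [23:29] → '{44q4}'.
`\1` in the replacement pulls in group 1's text for each match.

'1wf14olf14ofvf14o44q44 6'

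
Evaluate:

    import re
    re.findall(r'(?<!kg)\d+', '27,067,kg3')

`(?!…)`/`(?<!…)` only lets a position through if the neighbouring text does NOT match; no characters are consumed.
Walking the string: at [0:2] → '27'; at [3:6] → '067'.
No capturing groups, so `findall` returns the 2 full match strings.

['27', '067']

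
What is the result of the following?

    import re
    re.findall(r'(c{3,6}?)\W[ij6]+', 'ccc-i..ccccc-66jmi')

['ccc', 'ccccc']

This matches 3 to 6 of a literal 'c' (lazy) (captured); then a non-word character; then one or more of one of [ij6].
Matches: at [0:5] match 'ccc-i', group 1 = 'ccc'; at [7:16] match 'ccccc-66j', group 1 = 'ccccc'.
Because there's exactly one group, `findall` drops the full match and keeps group 1 from each hit.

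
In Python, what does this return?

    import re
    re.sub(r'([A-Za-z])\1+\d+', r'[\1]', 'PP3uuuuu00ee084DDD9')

`\1` has to match the exact text group 1 already captured.
Matches: at [0:3] → 'PP3'; at [3:10] → 'uuuuu00'; at [10:15] → 'ee084'; at [15:19] → 'DDD9'.
Each match is replaced using the text its own group 1 captured.

'[P][u][e][D]'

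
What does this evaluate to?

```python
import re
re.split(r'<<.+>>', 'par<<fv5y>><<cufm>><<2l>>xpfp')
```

['par', 'xpfp']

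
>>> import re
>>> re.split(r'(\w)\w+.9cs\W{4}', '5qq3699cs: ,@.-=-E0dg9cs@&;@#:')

['', '5', '.-=-', 'E', '#:']

The pattern matches a word character (captured); then one or more of a word character; then any character, then the literal '9cs', then exactly 4 of a non-word character.
Matches to split on: at [0:13] → '5qq3699cs: ,@'; at [17:28] → 'E0dg9cs@&;@'.
`re.split` interleaves the captured-group text with the surrounding fragments.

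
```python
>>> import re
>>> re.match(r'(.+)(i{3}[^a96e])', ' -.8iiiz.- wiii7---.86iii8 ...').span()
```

Pattern: one or more of any character (captured); then exactly 3 of a literal 'i', then any character except [a96e] (captured).
`re.match` won't scan ahead — the pattern has to work from the very first character.
The match spans [0:26] → ' -.8iiiz.- wiii7---.86iii8'.
Captured: group 1 = ' -.8iiiz.- wiii7---.86', group 2 = 'iii8'.

(0, 26)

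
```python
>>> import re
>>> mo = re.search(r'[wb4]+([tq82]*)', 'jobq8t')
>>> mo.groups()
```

The match spans [2:6] → 'bq8t'.
Captured: group 1 = 'q8t'.

('q8t',)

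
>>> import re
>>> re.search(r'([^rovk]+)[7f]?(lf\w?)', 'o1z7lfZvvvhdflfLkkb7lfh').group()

'1z7lfZ'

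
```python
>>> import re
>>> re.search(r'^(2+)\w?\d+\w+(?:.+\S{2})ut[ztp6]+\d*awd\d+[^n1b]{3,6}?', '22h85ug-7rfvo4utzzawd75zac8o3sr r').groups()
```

('22',)

Pattern: anchored at the start of the string; then one or more of a literal '2' (captured); then optionally a word character, then one or more of a digit, then one or more of a word character; then one or more of any character, then exactly 2 of a non-whitespace character (non-capturing group); then the literal 'ut', then one or more of one of [ztp6], then zero or more of a digit; then the literal 'awd', then one or more of a digit, then 3 to 6 of any character except [n1b] (lazy).
Unlike `match`, `search` isn't anchored — it looks for the pattern anywhere in the string.
The match spans [0:26] → '22h85ug-7rfvo4utzzawd75zac'.
Captured: group 1 = '22'.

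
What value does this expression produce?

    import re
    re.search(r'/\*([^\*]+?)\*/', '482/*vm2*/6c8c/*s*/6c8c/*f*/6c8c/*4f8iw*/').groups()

Unlike `match`, `search` isn't anchored — it looks for the pattern anywhere in the string.
The match spans [3:10] → '/*vm2*/'.
Captured: group 1 = 'vm2'.

('vm2',)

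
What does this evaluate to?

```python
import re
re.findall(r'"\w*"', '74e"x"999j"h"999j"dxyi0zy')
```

['"x"', '"h"']

Scanning left to right: at [3:6] → '"x"'; at [10:13] → '"h"'.
`findall` yields the raw match text (2 of them) because the pattern has no groups.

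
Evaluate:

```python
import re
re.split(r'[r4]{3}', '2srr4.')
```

This matches exactly 3 of one of [r4].
`split` removes every match and returns the 2 fragments in between.

['2s', '.']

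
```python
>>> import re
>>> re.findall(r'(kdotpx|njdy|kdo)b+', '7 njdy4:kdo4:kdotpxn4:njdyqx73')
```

[]

Because there's exactly one group, `findall` drops the full match and keeps group 1 from each hit.
Nothing in the string satisfies the pattern, so the list is empty.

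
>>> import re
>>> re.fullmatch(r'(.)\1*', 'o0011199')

`re.fullmatch` is like wrapping the pattern in `^…$` (in single-line mode).
Here the pattern can't cover the whole string, so the call returns None.

None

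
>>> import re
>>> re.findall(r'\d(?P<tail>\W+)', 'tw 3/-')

Pattern: a digit; then one or more of a non-word character (captured as 'tail').
Scanning left to right: at [3:6] match '3/-', group 1 = '/-'.
With a single group, `findall` returns only what that group captured — 1 item.

['/-']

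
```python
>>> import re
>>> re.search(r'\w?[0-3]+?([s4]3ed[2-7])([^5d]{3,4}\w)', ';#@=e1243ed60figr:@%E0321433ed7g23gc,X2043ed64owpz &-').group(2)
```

'0figr'

Pattern: optionally a word character, then one or more of a character in [0-3] (lazy); then one of [s4], then the literal '3ed', then a character in [2-7] (captured); then 3 to 4 of any character except [5d], then a word character (captured).
`re.search` tries every starting position until one works.
The match spans [4:17] → 'e1243ed60figr'.
Captured: group 1 = '43ed6', group 2 = '0figr'.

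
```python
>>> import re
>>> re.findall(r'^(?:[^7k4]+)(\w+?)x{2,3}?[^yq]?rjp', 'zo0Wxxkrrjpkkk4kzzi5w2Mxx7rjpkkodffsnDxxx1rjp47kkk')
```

Pattern: anchored at the start of the string; then one or more of any character except [7k4] (non-capturing group); then one or more of a word character (lazy) (captured); then 2 to 3 of a literal 'x' (lazy), then optionally any character except [yq], then the literal 'rjp'.
Matches: at [0:29] match 'zo0Wxxkrrjpkkk4kzzi5w2Mxx7rjp', group 1 = 'krrjpkkk4kzzi5w2M'.
One capturing group, so `findall` returns just the captured substring from the one match — 1 in all.

['krrjpkkk4kzzi5w2M']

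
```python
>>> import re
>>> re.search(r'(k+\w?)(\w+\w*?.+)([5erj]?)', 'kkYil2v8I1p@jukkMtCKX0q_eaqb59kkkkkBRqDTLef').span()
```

Pattern: one or more of the literal 'k', then optionally a word character (captured); then one or more of a word character, then zero or more of a word character (lazy), then one or more of any character (captured); then optionally one of [5erj] (captured).
The match spans [0:43] → 'kkYil2v8I1p@jukkMtCKX0q_eaqb59kkkkkBRqDTLef'.

(0, 43)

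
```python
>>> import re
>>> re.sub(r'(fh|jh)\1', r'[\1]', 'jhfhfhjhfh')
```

'jh[fh]jhfh'

`\1` is not a pattern — it's the concrete string captured by group 1, re-applied verbatim.
Matches: at [2:6] → 'fhfh'.
Each match is replaced using the text its own group 1 captured.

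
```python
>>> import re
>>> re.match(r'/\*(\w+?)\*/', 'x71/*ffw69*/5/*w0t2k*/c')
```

`match` is anchored at position 0; if the pattern doesn't fit there, it returns None.
Here the pattern fails at index 0, so the call returns None.

None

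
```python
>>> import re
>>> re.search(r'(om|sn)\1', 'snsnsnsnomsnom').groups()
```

('sn',)

The match spans [0:4] → 'snsn'.
Captured: group 1 = 'sn'.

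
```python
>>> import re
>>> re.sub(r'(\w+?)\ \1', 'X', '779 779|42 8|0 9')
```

A backreference is literal: `\1` must see the identical characters the first group matched.
Matches: at [0:7] → '779 779'.
`sub` substitutes 'X' at each match site.

'X|42 8|0 9'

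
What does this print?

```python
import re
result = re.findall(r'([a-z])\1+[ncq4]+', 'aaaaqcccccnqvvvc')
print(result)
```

['a', 'v']

`\1` is not a pattern — it's the concrete string captured by group 1, re-applied verbatim.
Walking the string: at [0:12] match 'aaaaqcccccnq', group 1 = 'a'; at [12:16] match 'vvvc', group 1 = 'v'.
Because there's exactly one group, `findall` drops the full match and keeps group 1 from each hit.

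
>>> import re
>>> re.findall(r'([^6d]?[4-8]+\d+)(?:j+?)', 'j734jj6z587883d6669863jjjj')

Because there's exactly one group, `findall` drops the full match and keeps group 1 from each hit.

['j734', '6669863']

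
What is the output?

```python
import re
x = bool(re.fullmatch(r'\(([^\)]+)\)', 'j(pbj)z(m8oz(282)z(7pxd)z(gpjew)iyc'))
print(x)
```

`fullmatch` succeeds only if the pattern covers the string from start to end.
Here there's no way to consume every character, so the call returns None, and `bool(None)` is False.

False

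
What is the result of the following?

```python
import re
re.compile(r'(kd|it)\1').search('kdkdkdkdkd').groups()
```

('kd',)

The match spans [0:4] → 'kdkd'.
Captured: group 1 = 'kd'.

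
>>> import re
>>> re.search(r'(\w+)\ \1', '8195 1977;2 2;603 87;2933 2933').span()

(10, 13)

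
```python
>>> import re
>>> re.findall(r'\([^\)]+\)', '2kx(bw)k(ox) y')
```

['(bw)', '(ox)']

Walking the string: at [3:7] → '(bw)'; at [8:12] → '(ox)'.
No capturing groups, so `findall` returns the 2 full match strings.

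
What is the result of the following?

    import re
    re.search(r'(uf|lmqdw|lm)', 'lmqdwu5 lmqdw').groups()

Alternation tries branches left to right and keeps the first one that lets the overall match succeed at that position.
`search` walks the string left to right and returns the first match it finds.
The match spans [0:5] → 'lmqdw'.
Captured: group 1 = 'lmqdw'.

('lmqdw',)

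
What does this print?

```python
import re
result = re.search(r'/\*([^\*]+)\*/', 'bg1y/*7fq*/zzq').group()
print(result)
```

/*7fq*/

`search` walks the string left to right and returns the first match it finds.
The match spans [4:11] → '/*7fq*/'.
Captured: group 1 = '7fq'.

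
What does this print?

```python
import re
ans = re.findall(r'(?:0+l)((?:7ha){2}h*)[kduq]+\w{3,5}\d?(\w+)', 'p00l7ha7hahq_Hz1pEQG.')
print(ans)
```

[('7ha7hah', 'EQG')]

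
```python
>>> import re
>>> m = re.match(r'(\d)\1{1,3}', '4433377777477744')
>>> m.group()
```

'44'

`\1` is not a pattern — it's the concrete string captured by group 1, re-applied verbatim.
`match` is anchored at position 0; if the pattern doesn't fit there, it returns None.
The match spans [0:2] → '44'.
Captured: group 1 = '4'.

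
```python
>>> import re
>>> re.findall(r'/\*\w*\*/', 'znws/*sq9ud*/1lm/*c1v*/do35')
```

['/*sq9ud*/', '/*c1v*/']

`findall` yields the raw match text (2 of them) because the pattern has no groups.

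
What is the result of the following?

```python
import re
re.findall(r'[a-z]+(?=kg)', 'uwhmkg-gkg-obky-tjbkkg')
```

The `(?=…)`/`(?<=…)` assertion just peeks at neighbouring text; it doesn't advance the match position.
With no groups in the pattern, `findall` gives back each whole match — 3 here.

['uwhm', 'g', 'tjbk']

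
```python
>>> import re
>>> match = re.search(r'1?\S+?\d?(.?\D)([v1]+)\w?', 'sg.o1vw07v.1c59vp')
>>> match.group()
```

This matches optionally a literal '1', then one or more of a non-whitespace character (lazy), then optionally a digit; then optionally any character, then a non-digit (captured); then one or more of one of [v1] (captured); then optionally a word character.
A `+?`/`*?`/`{m,n}?` starts at its minimum and grows only as far as needed for what follows to match.
`re.search` tries every starting position until one works.
The match spans [0:7] → 'sg.o1vw'.
Captured: group 1 = '.o', group 2 = '1v'.

'sg.o1vw'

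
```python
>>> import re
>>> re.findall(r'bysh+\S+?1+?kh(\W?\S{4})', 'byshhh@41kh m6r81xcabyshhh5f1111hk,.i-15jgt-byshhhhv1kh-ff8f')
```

[' m6r8', '-ff8f']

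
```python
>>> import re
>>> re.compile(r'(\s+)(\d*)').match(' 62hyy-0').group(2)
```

The pattern matches one or more of whitespace (captured); then zero or more of a digit (captured).
`match` is anchored at position 0; if the pattern doesn't fit there, it returns None.
The match spans [0:3] → ' 62'.
Captured: group 1 = ' ', group 2 = '62'.

'62'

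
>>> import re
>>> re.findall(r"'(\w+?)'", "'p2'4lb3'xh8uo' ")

['p2', 'xh8uo']

Scanning left to right: at [0:4] match "'p2'", group 1 = 'p2'; at [8:15] match "'xh8uo'", group 1 = 'xh8uo'.
One capturing group, so `findall` returns just the captured substring from each match — 2 in all.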